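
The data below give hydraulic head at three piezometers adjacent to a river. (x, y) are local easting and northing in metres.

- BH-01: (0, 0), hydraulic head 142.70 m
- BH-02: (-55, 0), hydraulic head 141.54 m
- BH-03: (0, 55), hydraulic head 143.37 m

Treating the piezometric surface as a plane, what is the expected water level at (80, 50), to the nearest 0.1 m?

∂h/∂x = (141.54 − 142.70) / (-55 − 0) = +0.02109
∂h/∂y = (143.37 − 142.70) / (55 − 0) = +0.01218
h(80, 50) = 142.70 + (+0.02109)·(80) + (+0.01218)·(50) = 142.70 +1.687 +0.609 = 144.996 m.

145.0 m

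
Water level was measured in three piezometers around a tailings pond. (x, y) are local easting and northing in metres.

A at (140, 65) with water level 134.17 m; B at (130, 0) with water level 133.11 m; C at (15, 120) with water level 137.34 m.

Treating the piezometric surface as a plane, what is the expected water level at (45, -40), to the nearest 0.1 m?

133.8 m

Differences from A: to B (Δx, Δy, Δh) = (-10, -65, -1.06); to C = (-125, 55, +3.17).
Solve a·Δx + b·Δy = Δh: det = (-10)·55 − (-125)·(-65) = -8675.
∂h/∂x = [(-1.06)·55 − (+3.17)·(-65)] / -8675 = -0.01703
∂h/∂y = [(-10)·(+3.17) − (-125)·(-1.06)] / -8675 = +0.01893
h(45, -40) = 134.17 + (-0.01703)·(-95) + (+0.01893)·(-105) = 134.17 +1.618 -1.987 = 133.801 m.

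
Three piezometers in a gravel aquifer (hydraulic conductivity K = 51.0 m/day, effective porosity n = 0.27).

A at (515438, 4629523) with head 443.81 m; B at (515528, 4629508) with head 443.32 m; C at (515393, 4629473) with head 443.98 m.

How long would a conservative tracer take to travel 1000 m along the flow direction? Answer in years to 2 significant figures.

With h = a·x + b·y + c and A as origin, the differences give:
  90·a + (-15)·b = -0.49
  (-45)·a + (-50)·b = +0.17
Eliminate b (×(-50) and ×(-15), subtract): -5175·a = 27.050 → a = ∂h/∂x = -0.005227
Back-substitute: b = ∂h/∂y = +0.001304.
|∇h| = √(-0.005227² + 0.001304²) = 0.005387
Seepage velocity v = K·i/n = 51.0 × 0.005387 / 0.27 = 1.018 m/day.
t = 1000 / 1.018 = 982.3 days = 2.69 years.

2.7 years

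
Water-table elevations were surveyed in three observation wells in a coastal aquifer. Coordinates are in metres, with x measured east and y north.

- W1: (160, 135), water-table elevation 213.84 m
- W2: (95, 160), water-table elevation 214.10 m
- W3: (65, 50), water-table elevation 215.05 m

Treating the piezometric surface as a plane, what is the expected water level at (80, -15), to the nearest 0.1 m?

215.4 m

Taking W1 as reference: W2−W1 = (-65, 25, +0.26); W3−W1 = (-95, -85, +1.21).
Solve a·Δx + b·Δy = Δh: det = (-65)·(-85) − (-95)·25 = 7900.
∂h/∂x = [(+0.26)·(-85) − (+1.21)·25] / 7900 = -0.006627
∂h/∂y = [(-65)·(+1.21) − (-95)·(+0.26)] / 7900 = -0.006829
h(80, -15) = 213.84 + (-0.006627)·(-80) + (-0.006829)·(-150) = 213.84 +0.530 +1.024 = 215.394 m.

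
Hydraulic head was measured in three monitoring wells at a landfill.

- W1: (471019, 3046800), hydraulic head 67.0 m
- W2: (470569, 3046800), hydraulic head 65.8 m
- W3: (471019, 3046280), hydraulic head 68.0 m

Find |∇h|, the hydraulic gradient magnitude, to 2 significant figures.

∂h/∂x = (65.8 − 67.0) / (470569 − 471019) = +0.002667
∂h/∂y = (68.0 − 67.0) / (3046280 − 3046800) = -0.001923
|∇h| = √(0.002667² + -0.001923²) = 0.003288

0.0033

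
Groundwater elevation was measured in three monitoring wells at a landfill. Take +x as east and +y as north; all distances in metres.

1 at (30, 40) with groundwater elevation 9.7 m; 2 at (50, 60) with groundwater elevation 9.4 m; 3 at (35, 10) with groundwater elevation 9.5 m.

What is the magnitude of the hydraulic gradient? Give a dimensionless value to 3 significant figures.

0.0189

With h = a·x + b·y + c and 1 as origin, the differences give:
  20·a + 20·b = -0.3
  5·a + (-30)·b = -0.2
Eliminate b (×(-30) and ×20, subtract): -700·a = 13.00 → a = ∂h/∂x = -0.01857
Back-substitute: b = ∂h/∂y = +0.003571.
|∇h| = √(-0.01857² + 0.003571²) = 0.01891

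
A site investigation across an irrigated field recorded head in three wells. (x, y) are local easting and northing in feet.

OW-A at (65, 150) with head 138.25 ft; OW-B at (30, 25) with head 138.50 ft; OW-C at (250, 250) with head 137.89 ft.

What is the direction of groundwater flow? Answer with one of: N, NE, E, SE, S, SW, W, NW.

NE

Differences from OW-A: to OW-B (Δx, Δy, Δh) = (-35, -125, +0.25); to OW-C = (185, 100, -0.36).
Solve a·Δx + b·Δy = Δh: det = (-35)·100 − 185·(-125) = 19625.
∂h/∂x = [(+0.25)·100 − (-0.36)·(-125)] / 19625 = -0.001019
∂h/∂y = [(-35)·(-0.36) − 185·(+0.25)] / 19625 = -0.001715
Flow = −∇h = (+0.001019 east, +0.001715 north), which points northeast.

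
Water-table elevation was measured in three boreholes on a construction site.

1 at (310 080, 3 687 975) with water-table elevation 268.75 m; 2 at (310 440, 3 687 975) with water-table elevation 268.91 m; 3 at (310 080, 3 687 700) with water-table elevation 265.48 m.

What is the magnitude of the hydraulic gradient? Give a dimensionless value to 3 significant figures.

0.0119

∂h/∂x = (268.91 − 268.75) / (310440 − 310080) = +0.0004444
∂h/∂y = (265.48 − 268.75) / (3687700 − 3687975) = +0.01189
|∇h| = √(0.0004444² + 0.01189²) = 0.0119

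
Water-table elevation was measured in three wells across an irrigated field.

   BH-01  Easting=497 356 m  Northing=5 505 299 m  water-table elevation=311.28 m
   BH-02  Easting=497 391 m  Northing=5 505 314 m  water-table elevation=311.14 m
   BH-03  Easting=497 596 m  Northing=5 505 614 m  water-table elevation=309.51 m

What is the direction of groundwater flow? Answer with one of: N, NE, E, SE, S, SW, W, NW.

NE

Three-point gradient (reference BH-01): Δ to BH-02 = (35, 15, -0.14), Δ to BH-03 = (240, 315, -1.77).
∂h/∂x = -0.002364, ∂h/∂y = -0.003818 (det = 7425).
Flow = −∇h = (+0.002364 east, +0.003818 north), which points northeast.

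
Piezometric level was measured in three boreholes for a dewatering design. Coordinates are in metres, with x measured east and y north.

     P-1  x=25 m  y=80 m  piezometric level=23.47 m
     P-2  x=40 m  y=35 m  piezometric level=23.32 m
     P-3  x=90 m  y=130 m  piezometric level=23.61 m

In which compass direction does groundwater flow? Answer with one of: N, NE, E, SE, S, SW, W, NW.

With h = a·x + b·y + c and P-1 as origin, the differences give:
  15·a + (-45)·b = -0.15
  65·a + 50·b = +0.14
Eliminate b (×50 and ×(-45), subtract): 3675·a = -1.200 → a = ∂h/∂x = -0.0003265
Back-substitute: b = ∂h/∂y = +0.003224.
Flow = −∇h = (+0.0003265 east, -0.003224 north), which points south.

S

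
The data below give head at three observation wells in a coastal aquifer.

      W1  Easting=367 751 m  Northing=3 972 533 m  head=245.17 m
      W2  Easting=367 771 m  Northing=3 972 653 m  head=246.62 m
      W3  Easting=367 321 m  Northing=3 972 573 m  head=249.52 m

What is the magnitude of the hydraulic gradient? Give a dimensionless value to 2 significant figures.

With h = a·x + b·y + c and W1 as origin, the differences give:
  20·a + 120·b = +1.45
  (-430)·a + 40·b = +4.35
Eliminate b (×40 and ×120, subtract): 52400·a = -464.000 → a = ∂h/∂x = -0.008855
Back-substitute: b = ∂h/∂y = +0.01356.
|∇h| = √(-0.008855² + 0.01356²) = 0.0162

0.016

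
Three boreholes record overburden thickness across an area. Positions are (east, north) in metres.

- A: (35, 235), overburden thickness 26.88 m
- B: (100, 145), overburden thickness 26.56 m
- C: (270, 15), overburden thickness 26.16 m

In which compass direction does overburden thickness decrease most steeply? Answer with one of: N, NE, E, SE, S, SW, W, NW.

Taking A as reference: B−A = (65, -90, -0.32); C−A = (235, -220, -0.72).
Determinant of the coordinate differences = 65·(-220) − 235·(-90) = 6850.
∂d/∂x = [(-0.32)·(-220) − (-0.72)·(-90)] / 6850 = +0.0008175
∂d/∂y = [65·(-0.72) − 235·(-0.32)] / 6850 = +0.004146
Steepest decrease is along −∇f = (-0.0008175 E, -0.004146 N) → south.

S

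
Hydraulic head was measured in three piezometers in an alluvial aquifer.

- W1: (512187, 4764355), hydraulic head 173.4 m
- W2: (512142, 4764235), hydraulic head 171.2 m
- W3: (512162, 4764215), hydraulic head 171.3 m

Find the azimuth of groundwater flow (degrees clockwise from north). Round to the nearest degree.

235°

Differences from W1: to W2 (Δx, Δy, Δh) = (-45, -120, -2.2); to W3 = (-25, -140, -2.1).
Solve a·Δx + b·Δy = Δh: det = (-45)·(-140) − (-25)·(-120) = 3300.
∂h/∂x = [(-2.2)·(-140) − (-2.1)·(-120)] / 3300 = +0.01697
∂h/∂y = [(-45)·(-2.1) − (-25)·(-2.2)] / 3300 = +0.01197
Flow direction (−∇h) has components (-0.01697 E, -0.01197 N).
Azimuth = atan2(E, N) = atan2(-0.01697, -0.01197) = 234.8° ≈ 235°.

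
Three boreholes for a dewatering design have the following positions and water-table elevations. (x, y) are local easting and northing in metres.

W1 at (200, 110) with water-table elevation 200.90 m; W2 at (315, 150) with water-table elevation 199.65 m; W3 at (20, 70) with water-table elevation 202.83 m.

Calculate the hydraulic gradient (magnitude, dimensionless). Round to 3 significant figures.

0.0105

Taking W1 as reference: W2−W1 = (115, 40, -1.25); W3−W1 = (-180, -40, +1.93).
Determinant of the coordinate differences = 115·(-40) − (-180)·40 = 2600.
∂h/∂x = [(-1.25)·(-40) − (+1.93)·40] / 2600 = -0.01046
∂h/∂y = [115·(+1.93) − (-180)·(-1.25)] / 2600 = -0.001173
|∇h| = √(-0.01046² + -0.001173²) = 0.01053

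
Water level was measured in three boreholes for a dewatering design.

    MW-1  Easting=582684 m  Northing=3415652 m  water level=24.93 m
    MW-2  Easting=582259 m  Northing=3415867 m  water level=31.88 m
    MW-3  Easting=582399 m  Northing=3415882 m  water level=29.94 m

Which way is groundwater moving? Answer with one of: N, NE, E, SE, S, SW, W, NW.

E

Taking MW-1 as reference: MW-2−MW-1 = (-425, 215, +6.95); MW-3−MW-1 = (-285, 230, +5.01).
Determinant of the coordinate differences = (-425)·230 − (-285)·215 = -36475.
∂h/∂x = [(+6.95)·230 − (+5.01)·215] / -36475 = -0.01429
∂h/∂y = [(-425)·(+5.01) − (-285)·(+6.95)] / -36475 = +0.004071
Flow = −∇h = (+0.01429 east, -0.004071 north), which points east.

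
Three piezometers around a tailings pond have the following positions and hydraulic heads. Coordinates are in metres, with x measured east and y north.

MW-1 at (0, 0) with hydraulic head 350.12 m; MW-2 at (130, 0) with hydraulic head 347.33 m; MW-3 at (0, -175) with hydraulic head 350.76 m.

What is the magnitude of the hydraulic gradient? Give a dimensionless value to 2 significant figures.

0.022

∂h/∂x = (347.33 − 350.12) / (130 − 0) = -0.02146
∂h/∂y = (350.76 − 350.12) / (-175 − 0) = -0.003657
|∇h| = √(-0.02146² + -0.003657²) = 0.02177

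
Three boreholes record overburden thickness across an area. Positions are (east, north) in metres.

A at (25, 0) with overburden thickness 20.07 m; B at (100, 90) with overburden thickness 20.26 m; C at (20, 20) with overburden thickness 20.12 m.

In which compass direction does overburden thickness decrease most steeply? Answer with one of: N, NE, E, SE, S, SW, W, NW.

Differences from A: to B (Δx, Δy, Δh) = (75, 90, +0.19); to C = (-5, 20, +0.05).
Solve a·Δx + b·Δy = Δd: det = 75·20 − (-5)·90 = 1950.
∂d/∂x = [(+0.19)·20 − (+0.05)·90] / 1950 = -0.0003590
∂d/∂y = [75·(+0.05) − (-5)·(+0.19)] / 1950 = +0.002410
Steepest decrease is along −∇f = (+0.0003590 E, -0.002410 N) → south.

S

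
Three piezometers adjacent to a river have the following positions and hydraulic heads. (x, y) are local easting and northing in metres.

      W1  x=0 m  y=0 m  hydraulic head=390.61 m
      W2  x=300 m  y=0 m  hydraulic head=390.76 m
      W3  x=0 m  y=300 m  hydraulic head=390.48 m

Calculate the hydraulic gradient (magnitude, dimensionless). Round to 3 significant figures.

∂h/∂x = (390.76 − 390.61) / (300 − 0) = +0.0005000
∂h/∂y = (390.48 − 390.61) / (300 − 0) = -0.0004333
|∇h| = √(0.0005000² + -0.0004333²) = 0.0006616

0.000662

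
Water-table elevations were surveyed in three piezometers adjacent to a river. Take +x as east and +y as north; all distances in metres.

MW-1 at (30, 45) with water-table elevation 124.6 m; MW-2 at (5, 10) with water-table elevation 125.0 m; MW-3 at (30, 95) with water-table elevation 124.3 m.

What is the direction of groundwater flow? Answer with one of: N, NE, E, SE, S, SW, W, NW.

Three-point gradient (reference MW-1): Δ to MW-2 = (-25, -35, +0.4), Δ to MW-3 = (0, 50, -0.3).
∂h/∂x = -0.007600, ∂h/∂y = -0.006000 (det = -1250).
Flow = −∇h = (+0.007600 east, +0.006000 north), which points northeast.

NE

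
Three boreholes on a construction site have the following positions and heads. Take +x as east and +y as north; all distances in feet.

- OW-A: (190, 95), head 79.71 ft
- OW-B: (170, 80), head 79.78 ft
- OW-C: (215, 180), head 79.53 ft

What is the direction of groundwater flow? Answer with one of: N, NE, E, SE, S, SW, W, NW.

Differences from OW-A: to OW-B (Δx, Δy, Δh) = (-20, -15, +0.07); to OW-C = (25, 85, -0.18).
Solve a·Δx + b·Δy = Δh: det = (-20)·85 − 25·(-15) = -1325.
∂h/∂x = [(+0.07)·85 − (-0.18)·(-15)] / -1325 = -0.002453
∂h/∂y = [(-20)·(-0.18) − 25·(+0.07)] / -1325 = -0.001396
Flow = −∇h = (+0.002453 east, +0.001396 north), which points northeast.

NE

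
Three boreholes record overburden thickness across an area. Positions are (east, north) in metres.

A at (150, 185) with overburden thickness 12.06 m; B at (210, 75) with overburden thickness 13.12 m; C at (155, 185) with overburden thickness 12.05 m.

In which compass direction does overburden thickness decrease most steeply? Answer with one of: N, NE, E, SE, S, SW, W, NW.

Differences from A: to B (Δx, Δy, Δh) = (60, -110, +1.06); to C = (5, 0, -0.01).
Determinant of the coordinate differences = 60·0 − 5·(-110) = 550.
∂d/∂x = [(+1.06)·0 − (-0.01)·(-110)] / 550 = -0.002000
∂d/∂y = [60·(-0.01) − 5·(+1.06)] / 550 = -0.01073
Steepest decrease is along −∇f = (+0.002000 E, +0.01073 N) → north.

N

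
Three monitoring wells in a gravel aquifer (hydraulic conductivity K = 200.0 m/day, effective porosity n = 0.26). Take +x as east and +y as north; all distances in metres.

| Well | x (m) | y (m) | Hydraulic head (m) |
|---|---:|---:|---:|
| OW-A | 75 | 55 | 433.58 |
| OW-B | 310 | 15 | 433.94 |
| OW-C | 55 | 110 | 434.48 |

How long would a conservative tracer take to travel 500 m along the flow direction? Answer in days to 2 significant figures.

35 days

With h = a·x + b·y + c and OW-A as origin, the differences give:
  235·a + (-40)·b = +0.36
  (-20)·a + 55·b = +0.90
Eliminate b (×55 and ×(-40), subtract): 12125·a = 55.800 → a = ∂h/∂x = +0.004602
Back-substitute: b = ∂h/∂y = +0.01804.
|∇h| = √(0.004602² + 0.01804²) = 0.01862
Seepage velocity v = K·i/n = 200.0 × 0.01862 / 0.26 = 14.32 m/day.
t = 500 / 14.32 = 34.92 days.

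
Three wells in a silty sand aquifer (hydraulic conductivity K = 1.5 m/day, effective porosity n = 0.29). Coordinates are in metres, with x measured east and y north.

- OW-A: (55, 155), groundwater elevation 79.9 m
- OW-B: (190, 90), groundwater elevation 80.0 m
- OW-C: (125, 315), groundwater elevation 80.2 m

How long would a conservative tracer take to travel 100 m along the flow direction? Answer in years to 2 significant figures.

Differences from OW-A: to OW-B (Δx, Δy, Δh) = (135, -65, +0.1); to OW-C = (70, 160, +0.3).
Solve a·Δx + b·Δy = Δh: det = 135·160 − 70·(-65) = 26150.
∂h/∂x = [(+0.1)·160 − (+0.3)·(-65)] / 26150 = +0.001358
∂h/∂y = [135·(+0.3) − 70·(+0.1)] / 26150 = +0.001281
|∇h| = √(0.001358² + 0.001281²) = 0.001867
Seepage velocity v = K·i/n = 1.5 × 0.001867 / 0.29 = 0.009657 m/day.
t = 100 / 0.009657 = 1.036e+04 days = 28.4 years.

28 years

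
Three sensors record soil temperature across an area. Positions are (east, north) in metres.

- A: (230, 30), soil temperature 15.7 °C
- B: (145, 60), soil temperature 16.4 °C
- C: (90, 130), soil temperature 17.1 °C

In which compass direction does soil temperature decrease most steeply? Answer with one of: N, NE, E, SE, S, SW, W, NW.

SE

Taking A as reference: B−A = (-85, 30, +0.7); C−A = (-140, 100, +1.4).
Determinant of the coordinate differences = (-85)·100 − (-140)·30 = -4300.
∂T/∂x = [(+0.7)·100 − (+1.4)·30] / -4300 = -0.006512
∂T/∂y = [(-85)·(+1.4) − (-140)·(+0.7)] / -4300 = +0.004884
Steepest decrease is along −∇f = (+0.006512 E, -0.004884 N) → southeast.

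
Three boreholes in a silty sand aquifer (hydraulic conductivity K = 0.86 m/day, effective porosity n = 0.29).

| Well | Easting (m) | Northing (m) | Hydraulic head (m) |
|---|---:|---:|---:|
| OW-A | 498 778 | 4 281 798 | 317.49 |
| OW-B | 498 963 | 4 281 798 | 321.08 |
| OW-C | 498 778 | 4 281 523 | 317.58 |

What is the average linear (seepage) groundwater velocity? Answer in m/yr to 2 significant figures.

21 m/yr

∂h/∂x = (321.08 − 317.49) / (498963 − 498778) = +0.01941
∂h/∂y = (317.58 − 317.49) / (4281523 − 4281798) = -0.0003273
|∇h| = √(0.01941² + -0.0003273²) = 0.01941
Seepage velocity v = K·i/n = 0.86 × 0.01941 / 0.29 = 0.05756 m/day = 21.02 m/yr.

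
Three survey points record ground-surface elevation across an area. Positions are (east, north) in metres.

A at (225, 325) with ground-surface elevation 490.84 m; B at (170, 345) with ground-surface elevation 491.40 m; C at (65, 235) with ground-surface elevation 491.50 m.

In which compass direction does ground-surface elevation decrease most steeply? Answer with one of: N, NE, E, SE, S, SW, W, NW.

With z = a·x + b·y + c and A as origin, the differences give:
  (-55)·a + 20·b = +0.56
  (-160)·a + (-90)·b = +0.66
Eliminate b (×(-90) and ×20, subtract): 8150·a = -63.600 → a = ∂z/∂x = -0.007804
Back-substitute: b = ∂z/∂y = +0.006540.
Steepest decrease is along −∇f = (+0.007804 E, -0.006540 N) → southeast.

SE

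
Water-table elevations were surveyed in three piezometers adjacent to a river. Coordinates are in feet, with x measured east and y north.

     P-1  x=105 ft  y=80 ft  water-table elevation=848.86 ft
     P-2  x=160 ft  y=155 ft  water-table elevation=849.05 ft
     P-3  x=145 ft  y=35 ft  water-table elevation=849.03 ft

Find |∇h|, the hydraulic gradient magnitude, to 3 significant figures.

Differences from P-1: to P-2 (Δx, Δy, Δh) = (55, 75, +0.19); to P-3 = (40, -45, +0.17).
Determinant of the coordinate differences = 55·(-45) − 40·75 = -5475.
∂h/∂x = [(+0.19)·(-45) − (+0.17)·75] / -5475 = +0.003890
∂h/∂y = [55·(+0.17) − 40·(+0.19)] / -5475 = -0.0003196
|∇h| = √(0.003890² + -0.0003196²) = 0.003903

0.00390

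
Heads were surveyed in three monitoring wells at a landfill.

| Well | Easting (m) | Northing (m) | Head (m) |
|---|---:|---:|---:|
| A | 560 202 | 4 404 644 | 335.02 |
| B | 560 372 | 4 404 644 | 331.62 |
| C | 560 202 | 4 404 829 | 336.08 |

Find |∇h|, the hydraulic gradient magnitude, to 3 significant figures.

0.0208

∂h/∂x = (331.62 − 335.02) / (560372 − 560202) = -0.02000
∂h/∂y = (336.08 − 335.02) / (4404829 − 4404644) = +0.005730
|∇h| = √(-0.02000² + 0.005730²) = 0.0208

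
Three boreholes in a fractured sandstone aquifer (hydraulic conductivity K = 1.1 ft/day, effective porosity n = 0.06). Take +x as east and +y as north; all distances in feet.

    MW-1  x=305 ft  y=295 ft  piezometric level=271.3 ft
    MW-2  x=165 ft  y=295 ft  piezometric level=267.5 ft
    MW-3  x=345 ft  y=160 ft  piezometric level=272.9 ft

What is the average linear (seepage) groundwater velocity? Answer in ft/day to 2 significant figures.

With h = a·x + b·y + c and MW-1 as origin, the differences give:
  (-140)·a + 0·b = -3.8
  40·a + (-135)·b = +1.6
Eliminate b (×(-135) and ×0, subtract): 18900·a = 513.00 → a = ∂h/∂x = +0.02714
Back-substitute: b = ∂h/∂y = -0.003810.
|∇h| = √(0.02714² + -0.003810²) = 0.02741
Seepage velocity v = K·i/n = 1.1 × 0.02741 / 0.06 = 0.5025 ft/day.

0.50 ft/day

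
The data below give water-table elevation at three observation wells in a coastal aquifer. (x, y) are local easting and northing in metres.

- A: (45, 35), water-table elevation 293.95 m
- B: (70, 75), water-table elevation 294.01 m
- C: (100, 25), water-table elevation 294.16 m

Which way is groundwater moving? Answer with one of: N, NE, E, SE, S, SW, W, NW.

W

With h = a·x + b·y + c and A as origin, the differences give:
  25·a + 40·b = +0.06
  55·a + (-10)·b = +0.21
Eliminate b (×(-10) and ×40, subtract): -2450·a = -9.000 → a = ∂h/∂x = +0.003673
Back-substitute: b = ∂h/∂y = -0.0007959.
Flow = −∇h = (-0.003673 east, +0.0007959 north), which points west.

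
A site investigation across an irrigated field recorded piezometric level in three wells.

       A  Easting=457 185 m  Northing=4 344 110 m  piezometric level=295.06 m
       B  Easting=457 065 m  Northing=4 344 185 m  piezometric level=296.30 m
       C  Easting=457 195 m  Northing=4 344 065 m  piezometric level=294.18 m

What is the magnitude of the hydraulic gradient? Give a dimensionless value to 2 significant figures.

Taking A as reference: B−A = (-120, 75, +1.24); C−A = (10, -45, -0.88).
Solve a·Δx + b·Δy = Δh: det = (-120)·(-45) − 10·75 = 4650.
∂h/∂x = [(+1.24)·(-45) − (-0.88)·75] / 4650 = +0.002194
∂h/∂y = [(-120)·(-0.88) − 10·(+1.24)] / 4650 = +0.02004
|∇h| = √(0.002194² + 0.02004²) = 0.02016

0.020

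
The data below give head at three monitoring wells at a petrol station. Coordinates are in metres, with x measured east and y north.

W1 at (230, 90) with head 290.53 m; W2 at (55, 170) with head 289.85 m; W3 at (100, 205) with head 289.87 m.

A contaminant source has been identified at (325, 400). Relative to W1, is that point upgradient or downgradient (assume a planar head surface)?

Three-point gradient (reference W1): Δ to W2 = (-175, 80, -0.68), Δ to W3 = (-130, 115, -0.66).
∂h/∂x = +0.002612, ∂h/∂y = -0.002787 (det = -9725).
Head at (325, 400) = 290.53 + (+0.002612)·(95) + (-0.002787)·(310) = 289.91 m.
That is lower than the 290.53 m at W1, so the point is downgradient.

downgradient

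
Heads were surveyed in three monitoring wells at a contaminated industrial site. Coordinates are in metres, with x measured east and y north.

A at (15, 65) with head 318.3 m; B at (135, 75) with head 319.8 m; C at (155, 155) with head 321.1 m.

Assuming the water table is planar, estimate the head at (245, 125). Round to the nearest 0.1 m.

321.7 m

With h = a·x + b·y + c and A as origin, the differences give:
  120·a + 10·b = +1.5
  140·a + 90·b = +2.8
Eliminate b (×90 and ×10, subtract): 9400·a = 107.00 → a = ∂h/∂x = +0.01138
Back-substitute: b = ∂h/∂y = +0.01340.
h(245, 125) = 318.3 + (+0.01138)·(230) + (+0.01340)·(60) = 318.3 +2.618 +0.804 = 321.722 m.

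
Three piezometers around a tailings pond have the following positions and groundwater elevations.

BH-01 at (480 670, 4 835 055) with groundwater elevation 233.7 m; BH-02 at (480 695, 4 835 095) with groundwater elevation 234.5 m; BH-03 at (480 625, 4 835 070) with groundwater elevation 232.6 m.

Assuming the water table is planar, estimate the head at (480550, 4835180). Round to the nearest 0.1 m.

231.1 m

With h = a·x + b·y + c and BH-01 as origin, the differences give:
  25·a + 40·b = +0.8
  (-45)·a + 15·b = -1.1
Eliminate b (×15 and ×40, subtract): 2175·a = 56.00 → a = ∂h/∂x = +0.02575
Back-substitute: b = ∂h/∂y = +0.003908.
h(480550, 4835180) = 233.7 + (+0.02575)·(-120) + (+0.003908)·(125) = 233.7 -3.090 +0.489 = 231.099 m.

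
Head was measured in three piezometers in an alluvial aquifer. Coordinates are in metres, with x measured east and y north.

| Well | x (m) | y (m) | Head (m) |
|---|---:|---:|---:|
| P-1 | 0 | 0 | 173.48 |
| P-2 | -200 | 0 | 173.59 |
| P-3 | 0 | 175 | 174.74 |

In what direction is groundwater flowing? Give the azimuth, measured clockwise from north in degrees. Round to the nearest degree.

176°

∂h/∂x = (173.59 − 173.48) / (-200 − 0) = -0.0005500
∂h/∂y = (174.74 − 173.48) / (175 − 0) = +0.007200
Flow direction (−∇h) has components (+0.0005500 E, -0.007200 N).
Azimuth = atan2(E, N) = atan2(+0.0005500, -0.007200) = 175.6° ≈ 176°.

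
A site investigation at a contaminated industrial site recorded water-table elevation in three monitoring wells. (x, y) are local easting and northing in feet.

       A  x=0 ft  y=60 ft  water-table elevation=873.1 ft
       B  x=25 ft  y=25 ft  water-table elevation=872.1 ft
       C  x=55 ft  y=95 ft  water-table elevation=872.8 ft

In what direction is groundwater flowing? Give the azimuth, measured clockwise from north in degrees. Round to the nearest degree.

Taking A as reference: B−A = (25, -35, -1.0); C−A = (55, 35, -0.3).
Solve a·Δx + b·Δy = Δh: det = 25·35 − 55·(-35) = 2800.
∂h/∂x = [(-1.0)·35 − (-0.3)·(-35)] / 2800 = -0.01625
∂h/∂y = [25·(-0.3) − 55·(-1.0)] / 2800 = +0.01696
Flow direction (−∇h) has components (+0.01625 E, -0.01696 N).
Azimuth = atan2(E, N) = atan2(+0.01625, -0.01696) = 136.2° ≈ 136°.

136°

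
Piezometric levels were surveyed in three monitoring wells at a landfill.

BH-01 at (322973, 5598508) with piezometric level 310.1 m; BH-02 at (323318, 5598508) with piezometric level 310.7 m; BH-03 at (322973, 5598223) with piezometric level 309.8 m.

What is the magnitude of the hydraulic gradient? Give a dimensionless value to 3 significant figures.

0.00203

∂h/∂x = (310.7 − 310.1) / (323318 − 322973) = +0.001739
∂h/∂y = (309.8 − 310.1) / (5598223 − 5598508) = +0.001053
|∇h| = √(0.001739² + 0.001053²) = 0.002033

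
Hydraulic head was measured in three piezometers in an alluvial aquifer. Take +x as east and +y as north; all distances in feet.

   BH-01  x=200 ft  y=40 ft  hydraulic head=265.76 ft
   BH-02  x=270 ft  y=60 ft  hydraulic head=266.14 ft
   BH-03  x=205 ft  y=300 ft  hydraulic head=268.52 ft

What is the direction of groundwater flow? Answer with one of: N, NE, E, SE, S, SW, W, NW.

Differences from BH-01: to BH-02 (Δx, Δy, Δh) = (70, 20, +0.38); to BH-03 = (5, 260, +2.76).
Solve a·Δx + b·Δy = Δh: det = 70·260 − 5·20 = 18100.
∂h/∂x = [(+0.38)·260 − (+2.76)·20] / 18100 = +0.002409
∂h/∂y = [70·(+2.76) − 5·(+0.38)] / 18100 = +0.01057
Flow = −∇h = (-0.002409 east, -0.01057 north), which points south.

S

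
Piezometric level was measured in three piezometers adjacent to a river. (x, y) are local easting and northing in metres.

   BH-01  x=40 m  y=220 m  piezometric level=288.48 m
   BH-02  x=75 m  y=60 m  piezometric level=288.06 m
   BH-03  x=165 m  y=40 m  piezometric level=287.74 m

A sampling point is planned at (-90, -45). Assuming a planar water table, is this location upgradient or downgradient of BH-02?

Taking BH-01 as reference: BH-02−BH-01 = (35, -160, -0.42); BH-03−BH-01 = (125, -180, -0.74).
Determinant of the coordinate differences = 35·(-180) − 125·(-160) = 13700.
∂h/∂x = [(-0.42)·(-180) − (-0.74)·(-160)] / 13700 = -0.003124
∂h/∂y = [35·(-0.74) − 125·(-0.42)] / 13700 = +0.001942
Head at (-90, -45) = 288.48 + (-0.003124)·(-130) + (+0.001942)·(-265) = 288.37 m.
That is higher than the 288.06 m at BH-02, so the point is upgradient.

upgradient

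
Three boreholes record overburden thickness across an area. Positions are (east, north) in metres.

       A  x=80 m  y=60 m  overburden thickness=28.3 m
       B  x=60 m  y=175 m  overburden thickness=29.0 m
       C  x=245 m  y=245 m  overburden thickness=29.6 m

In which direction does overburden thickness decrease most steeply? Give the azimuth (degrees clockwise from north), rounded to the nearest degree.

Differences from A: to B (Δx, Δy, Δh) = (-20, 115, +0.7); to C = (165, 185, +1.3).
Solve a·Δx + b·Δy = Δd: det = (-20)·185 − 165·115 = -22675.
∂d/∂x = [(+0.7)·185 − (+1.3)·115] / -22675 = +0.0008820
∂d/∂y = [(-20)·(+1.3) − 165·(+0.7)] / -22675 = +0.006240
Steepest decrease is along −∇f: components (-0.0008820 E, -0.006240 N).
Azimuth = atan2(-0.0008820, -0.006240) = 188.0° ≈ 188°.

188°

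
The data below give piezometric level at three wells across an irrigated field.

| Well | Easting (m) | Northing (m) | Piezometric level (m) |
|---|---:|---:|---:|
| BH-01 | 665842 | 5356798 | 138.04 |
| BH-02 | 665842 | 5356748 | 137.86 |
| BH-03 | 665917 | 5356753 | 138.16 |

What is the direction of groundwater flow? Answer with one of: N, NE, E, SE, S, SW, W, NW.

SW

Differences from BH-01: to BH-02 (Δx, Δy, Δh) = (0, -50, -0.18); to BH-03 = (75, -45, +0.12).
Solve a·Δx + b·Δy = Δh: det = 0·(-45) − 75·(-50) = 3750.
∂h/∂x = [(-0.18)·(-45) − (+0.12)·(-50)] / 3750 = +0.003760
∂h/∂y = [0·(+0.12) − 75·(-0.18)] / 3750 = +0.003600
Flow = −∇h = (-0.003760 east, -0.003600 north), which points southwest.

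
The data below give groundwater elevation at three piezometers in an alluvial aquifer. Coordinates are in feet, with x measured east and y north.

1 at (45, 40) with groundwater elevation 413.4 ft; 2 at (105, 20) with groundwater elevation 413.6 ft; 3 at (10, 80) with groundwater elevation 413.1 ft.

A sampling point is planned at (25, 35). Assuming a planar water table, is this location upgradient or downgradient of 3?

With h = a·x + b·y + c and 1 as origin, the differences give:
  60·a + (-20)·b = +0.2
  (-35)·a + 40·b = -0.3
Eliminate b (×40 and ×(-20), subtract): 1700·a = 2.00 → a = ∂h/∂x = +0.001176
Back-substitute: b = ∂h/∂y = -0.006471.
Head at (25, 35) = 413.4 + (+0.001176)·(-20) + (-0.006471)·(-5) = 413.41 ft.
That is higher than the 413.1 ft at 3, so the point is upgradient.

upgradient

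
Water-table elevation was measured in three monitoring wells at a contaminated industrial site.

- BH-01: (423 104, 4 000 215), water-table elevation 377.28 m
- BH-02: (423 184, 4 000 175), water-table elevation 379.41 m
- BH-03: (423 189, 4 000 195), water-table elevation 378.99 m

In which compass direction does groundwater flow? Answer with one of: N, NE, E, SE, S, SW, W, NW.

Taking BH-01 as reference: BH-02−BH-01 = (80, -40, +2.13); BH-03−BH-01 = (85, -20, +1.71).
Determinant of the coordinate differences = 80·(-20) − 85·(-40) = 1800.
∂h/∂x = [(+2.13)·(-20) − (+1.71)·(-40)] / 1800 = +0.01433
∂h/∂y = [80·(+1.71) − 85·(+2.13)] / 1800 = -0.02458
Flow = −∇h = (-0.01433 east, +0.02458 north), which points northwest.

NW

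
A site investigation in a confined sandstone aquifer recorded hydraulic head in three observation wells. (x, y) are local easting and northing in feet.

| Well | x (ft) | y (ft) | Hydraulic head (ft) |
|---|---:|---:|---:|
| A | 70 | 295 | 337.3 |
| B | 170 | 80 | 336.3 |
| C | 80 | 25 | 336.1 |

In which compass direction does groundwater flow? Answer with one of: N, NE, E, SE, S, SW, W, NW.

S

Three-point gradient (reference A): Δ to B = (100, -215, -1.0), Δ to C = (10, -270, -1.2).
∂h/∂x = -0.0004829, ∂h/∂y = +0.004427 (det = -24850).
Flow = −∇h = (+0.0004829 east, -0.004427 north), which points south.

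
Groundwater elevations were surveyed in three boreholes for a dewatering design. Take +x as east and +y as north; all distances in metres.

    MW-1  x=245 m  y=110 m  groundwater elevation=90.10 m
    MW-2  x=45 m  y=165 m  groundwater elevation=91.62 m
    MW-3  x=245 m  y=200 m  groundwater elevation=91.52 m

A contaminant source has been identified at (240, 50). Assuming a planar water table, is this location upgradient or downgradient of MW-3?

downgradient

Three-point gradient (reference MW-1): Δ to MW-2 = (-200, 55, +1.52), Δ to MW-3 = (0, 90, +1.42).
∂h/∂x = -0.003261, ∂h/∂y = +0.01578 (det = -18000).
Head at (240, 50) = 90.10 + (-0.003261)·(-5) + (+0.01578)·(-60) = 89.17 m.
That is lower than the 91.52 m at MW-3, so the point is downgradient.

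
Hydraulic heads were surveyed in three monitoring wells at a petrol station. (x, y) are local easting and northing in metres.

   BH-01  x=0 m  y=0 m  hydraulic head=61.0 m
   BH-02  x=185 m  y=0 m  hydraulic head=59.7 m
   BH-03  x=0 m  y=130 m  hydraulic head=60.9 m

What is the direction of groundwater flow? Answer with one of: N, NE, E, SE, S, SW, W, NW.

E

∂h/∂x = (59.7 − 61.0) / (185 − 0) = -0.007027
∂h/∂y = (60.9 − 61.0) / (130 − 0) = -0.0007692
Flow = −∇h = (+0.007027 east, +0.0007692 north), which points east.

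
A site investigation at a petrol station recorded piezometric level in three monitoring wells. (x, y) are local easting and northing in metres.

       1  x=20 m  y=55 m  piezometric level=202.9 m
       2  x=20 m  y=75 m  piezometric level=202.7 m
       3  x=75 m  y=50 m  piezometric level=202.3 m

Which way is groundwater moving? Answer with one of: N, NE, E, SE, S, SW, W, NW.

With h = a·x + b·y + c and 1 as origin, the differences give:
  0·a + 20·b = -0.2
  55·a + (-5)·b = -0.6
Eliminate b (×(-5) and ×20, subtract): -1100·a = 13.00 → a = ∂h/∂x = -0.01182
Back-substitute: b = ∂h/∂y = -0.01000.
Flow = −∇h = (+0.01182 east, +0.01000 north), which points northeast.

NE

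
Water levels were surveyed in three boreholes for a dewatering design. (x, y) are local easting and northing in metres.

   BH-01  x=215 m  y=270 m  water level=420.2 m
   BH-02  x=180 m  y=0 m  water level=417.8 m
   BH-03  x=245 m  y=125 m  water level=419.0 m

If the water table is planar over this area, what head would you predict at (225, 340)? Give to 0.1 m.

420.8 m

With h = a·x + b·y + c and BH-01 as origin, the differences give:
  (-35)·a + (-270)·b = -2.4
  30·a + (-145)·b = -1.2
Eliminate b (×(-145) and ×(-270), subtract): 13175·a = 24.00 → a = ∂h/∂x = +0.001822
Back-substitute: b = ∂h/∂y = +0.008653.
h(225, 340) = 420.2 + (+0.001822)·(10) + (+0.008653)·(70) = 420.2 +0.018 +0.606 = 420.824 m.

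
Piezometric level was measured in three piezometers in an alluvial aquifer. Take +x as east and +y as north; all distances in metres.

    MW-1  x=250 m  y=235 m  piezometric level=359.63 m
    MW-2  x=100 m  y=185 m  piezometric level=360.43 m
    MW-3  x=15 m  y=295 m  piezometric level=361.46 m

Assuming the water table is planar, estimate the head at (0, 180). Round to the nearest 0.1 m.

Differences from MW-1: to MW-2 (Δx, Δy, Δh) = (-150, -50, +0.80); to MW-3 = (-235, 60, +1.83).
Solve a·Δx + b·Δy = Δh: det = (-150)·60 − (-235)·(-50) = -20750.
∂h/∂x = [(+0.80)·60 − (+1.83)·(-50)] / -20750 = -0.006723
∂h/∂y = [(-150)·(+1.83) − (-235)·(+0.80)] / -20750 = +0.004169
h(0, 180) = 359.63 + (-0.006723)·(-250) + (+0.004169)·(-55) = 359.63 +1.681 -0.229 = 361.081 m.

361.1 m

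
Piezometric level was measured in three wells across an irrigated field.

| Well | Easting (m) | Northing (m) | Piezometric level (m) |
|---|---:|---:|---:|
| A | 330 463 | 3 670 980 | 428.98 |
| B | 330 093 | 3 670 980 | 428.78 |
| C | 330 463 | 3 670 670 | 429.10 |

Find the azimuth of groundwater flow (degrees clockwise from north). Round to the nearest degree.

306°

∂h/∂x = (428.78 − 428.98) / (330093 − 330463) = +0.0005405
∂h/∂y = (429.10 − 428.98) / (3670670 − 3670980) = -0.0003871
Flow direction (−∇h) has components (-0.0005405 E, +0.0003871 N).
Azimuth = atan2(E, N) = atan2(-0.0005405, +0.0003871) = 305.6° ≈ 306°.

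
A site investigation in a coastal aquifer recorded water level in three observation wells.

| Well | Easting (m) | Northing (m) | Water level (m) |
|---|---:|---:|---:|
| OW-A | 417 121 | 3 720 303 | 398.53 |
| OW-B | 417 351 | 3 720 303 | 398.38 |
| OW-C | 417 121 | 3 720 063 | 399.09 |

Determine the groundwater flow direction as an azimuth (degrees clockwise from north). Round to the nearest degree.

∂h/∂x = (398.38 − 398.53) / (417351 − 417121) = -0.0006522
∂h/∂y = (399.09 − 398.53) / (3720063 − 3720303) = -0.002333
Flow direction (−∇h) has components (+0.0006522 E, +0.002333 N).
Azimuth = atan2(E, N) = atan2(+0.0006522, +0.002333) = 15.6° ≈ 016°.

016°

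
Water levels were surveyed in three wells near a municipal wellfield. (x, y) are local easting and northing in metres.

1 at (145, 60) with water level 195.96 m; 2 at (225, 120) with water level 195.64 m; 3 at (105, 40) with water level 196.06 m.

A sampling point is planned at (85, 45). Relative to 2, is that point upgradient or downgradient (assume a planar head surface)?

upgradient

Three-point gradient (reference 1): Δ to 2 = (80, 60, -0.32), Δ to 3 = (-40, -20, +0.10).
∂h/∂x = +0.0005000, ∂h/∂y = -0.006000 (det = 800).
Head at (85, 45) = 195.96 + (+0.0005000)·(-60) + (-0.006000)·(-15) = 196.02 m.
That is higher than the 195.64 m at 2, so the point is upgradient.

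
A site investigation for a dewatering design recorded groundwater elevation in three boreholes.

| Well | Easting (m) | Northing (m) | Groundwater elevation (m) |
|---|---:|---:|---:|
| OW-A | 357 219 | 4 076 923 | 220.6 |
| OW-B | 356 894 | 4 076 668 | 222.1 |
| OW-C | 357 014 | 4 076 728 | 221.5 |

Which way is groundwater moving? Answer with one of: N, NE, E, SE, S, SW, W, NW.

E

With h = a·x + b·y + c and OW-A as origin, the differences give:
  (-325)·a + (-255)·b = +1.5
  (-205)·a + (-195)·b = +0.9
Eliminate b (×(-195) and ×(-255), subtract): 11100·a = -63.00 → a = ∂h/∂x = -0.005676
Back-substitute: b = ∂h/∂y = +0.001351.
Flow = −∇h = (+0.005676 east, -0.001351 north), which points east.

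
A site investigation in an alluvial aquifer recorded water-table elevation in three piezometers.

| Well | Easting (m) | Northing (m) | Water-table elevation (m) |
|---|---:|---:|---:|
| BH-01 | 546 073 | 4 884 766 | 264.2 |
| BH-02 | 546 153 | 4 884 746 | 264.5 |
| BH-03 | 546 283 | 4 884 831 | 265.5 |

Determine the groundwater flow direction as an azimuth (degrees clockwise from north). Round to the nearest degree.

228°

With h = a·x + b·y + c and BH-01 as origin, the differences give:
  80·a + (-20)·b = +0.3
  210·a + 65·b = +1.3
Eliminate b (×65 and ×(-20), subtract): 9400·a = 45.50 → a = ∂h/∂x = +0.004840
Back-substitute: b = ∂h/∂y = +0.004362.
Flow direction (−∇h) has components (-0.004840 E, -0.004362 N).
Azimuth = atan2(E, N) = atan2(-0.004840, -0.004362) = 228.0° ≈ 228°.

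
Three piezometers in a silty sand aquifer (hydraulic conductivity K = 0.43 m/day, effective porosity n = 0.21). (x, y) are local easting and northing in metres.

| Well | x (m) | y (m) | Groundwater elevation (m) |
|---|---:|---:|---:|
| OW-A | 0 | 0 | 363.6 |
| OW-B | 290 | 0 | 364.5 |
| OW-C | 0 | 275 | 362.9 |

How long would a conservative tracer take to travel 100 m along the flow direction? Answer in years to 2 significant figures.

33 years

∂h/∂x = (364.5 − 363.6) / (290 − 0) = +0.003103
∂h/∂y = (362.9 − 363.6) / (275 − 0) = -0.002545
|∇h| = √(0.003103² + -0.002545²) = 0.004013
Seepage velocity v = K·i/n = 0.43 × 0.004013 / 0.21 = 0.008217 m/day.
t = 100 / 0.008217 = 1.217e+04 days = 33.3 years.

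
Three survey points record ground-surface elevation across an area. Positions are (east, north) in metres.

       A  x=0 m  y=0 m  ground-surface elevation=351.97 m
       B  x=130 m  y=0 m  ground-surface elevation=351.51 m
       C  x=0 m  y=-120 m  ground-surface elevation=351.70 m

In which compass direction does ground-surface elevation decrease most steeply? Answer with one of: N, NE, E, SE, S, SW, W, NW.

∂z/∂x = (351.51 − 351.97) / (130 − 0) = -0.003538
∂z/∂y = (351.70 − 351.97) / (-120 − 0) = +0.002250
Steepest decrease is along −∇f = (+0.003538 E, -0.002250 N) → southeast.

SE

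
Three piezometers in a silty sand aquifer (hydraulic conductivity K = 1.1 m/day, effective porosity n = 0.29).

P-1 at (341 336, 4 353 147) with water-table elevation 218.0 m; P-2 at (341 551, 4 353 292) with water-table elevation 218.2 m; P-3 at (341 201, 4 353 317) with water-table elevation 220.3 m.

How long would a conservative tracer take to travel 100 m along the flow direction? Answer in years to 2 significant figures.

Differences from P-1: to P-2 (Δx, Δy, Δh) = (215, 145, +0.2); to P-3 = (-135, 170, +2.3).
Determinant of the coordinate differences = 215·170 − (-135)·145 = 56125.
∂h/∂x = [(+0.2)·170 − (+2.3)·145] / 56125 = -0.005336
∂h/∂y = [215·(+2.3) − (-135)·(+0.2)] / 56125 = +0.009292
|∇h| = √(-0.005336² + 0.009292²) = 0.01072
Seepage velocity v = K·i/n = 1.1 × 0.01072 / 0.29 = 0.04066 m/day.
t = 100 / 0.04066 = 2459 days = 6.73 years.

6.7 years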